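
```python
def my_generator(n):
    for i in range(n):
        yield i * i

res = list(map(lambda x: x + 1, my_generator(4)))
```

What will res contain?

Step 1: my_generator(4) yields squares: [0, 1, 4, 9].
Step 2: map adds 1 to each: [1, 2, 5, 10].
Therefore res = [1, 2, 5, 10].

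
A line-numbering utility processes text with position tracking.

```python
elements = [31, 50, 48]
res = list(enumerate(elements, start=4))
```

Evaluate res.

Step 1: enumerate with start=4:
  (4, 31)
  (5, 50)
  (6, 48)
Therefore res = [(4, 31), (5, 50), (6, 48)].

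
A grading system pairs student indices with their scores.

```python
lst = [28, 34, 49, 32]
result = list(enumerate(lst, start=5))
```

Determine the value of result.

Step 1: enumerate with start=5:
  (5, 28)
  (6, 34)
  (7, 49)
  (8, 32)
Therefore result = [(5, 28), (6, 34), (7, 49), (8, 32)].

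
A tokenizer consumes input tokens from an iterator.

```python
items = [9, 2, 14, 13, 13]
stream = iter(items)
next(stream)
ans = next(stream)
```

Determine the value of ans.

Step 1: Create iterator over [9, 2, 14, 13, 13].
Step 2: next() consumes 9.
Step 3: next() returns 2.
Therefore ans = 2.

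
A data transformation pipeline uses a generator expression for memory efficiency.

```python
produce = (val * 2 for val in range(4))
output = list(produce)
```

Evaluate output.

Step 1: For each val in range(4), compute val*2:
  val=0: 0*2 = 0
  val=1: 1*2 = 2
  val=2: 2*2 = 4
  val=3: 3*2 = 6
Therefore output = [0, 2, 4, 6].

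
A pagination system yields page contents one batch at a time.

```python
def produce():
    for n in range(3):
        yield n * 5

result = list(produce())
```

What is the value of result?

Step 1: For each n in range(3), yield n * 5:
  n=0: yield 0 * 5 = 0
  n=1: yield 1 * 5 = 5
  n=2: yield 2 * 5 = 10
Therefore result = [0, 5, 10].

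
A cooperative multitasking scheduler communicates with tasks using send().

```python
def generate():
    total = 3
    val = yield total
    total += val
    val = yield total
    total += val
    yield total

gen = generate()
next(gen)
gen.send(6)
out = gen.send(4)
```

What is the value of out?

Step 1: next() -> yield total=3.
Step 2: send(6) -> val=6, total = 3+6 = 9, yield 9.
Step 3: send(4) -> val=4, total = 9+4 = 13, yield 13.
Therefore out = 13.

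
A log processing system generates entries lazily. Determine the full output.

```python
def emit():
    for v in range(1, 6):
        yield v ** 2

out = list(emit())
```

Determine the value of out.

Step 1: For each v in range(1, 6), yield v**2:
  v=1: yield 1**2 = 1
  v=2: yield 2**2 = 4
  v=3: yield 3**2 = 9
  v=4: yield 4**2 = 16
  v=5: yield 5**2 = 25
Therefore out = [1, 4, 9, 16, 25].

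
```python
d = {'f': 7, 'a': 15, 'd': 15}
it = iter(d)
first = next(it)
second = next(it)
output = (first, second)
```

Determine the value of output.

Step 1: iter(d) iterates over keys: ['f', 'a', 'd'].
Step 2: first = next(it) = 'f', second = next(it) = 'a'.
Therefore output = ('f', 'a').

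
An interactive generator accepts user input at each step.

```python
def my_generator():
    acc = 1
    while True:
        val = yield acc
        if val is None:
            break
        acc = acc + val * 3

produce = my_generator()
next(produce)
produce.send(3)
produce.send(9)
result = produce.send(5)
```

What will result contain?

Step 1: next() -> yield acc=1.
Step 2: send(3) -> val=3, acc = 1 + 3*3 = 10, yield 10.
Step 3: send(9) -> val=9, acc = 10 + 9*3 = 37, yield 37.
Step 4: send(5) -> val=5, acc = 37 + 5*3 = 52, yield 52.
Therefore result = 52.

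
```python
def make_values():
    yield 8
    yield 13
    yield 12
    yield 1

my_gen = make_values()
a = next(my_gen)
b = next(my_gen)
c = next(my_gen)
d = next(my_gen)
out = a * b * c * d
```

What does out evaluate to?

Step 1: Create generator and consume all values:
  a = next(my_gen) = 8
  b = next(my_gen) = 13
  c = next(my_gen) = 12
  d = next(my_gen) = 1
Step 2: out = 8 * 13 * 12 * 1 = 1248.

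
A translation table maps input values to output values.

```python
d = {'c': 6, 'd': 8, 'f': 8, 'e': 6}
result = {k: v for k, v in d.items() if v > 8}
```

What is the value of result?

Step 1: Filter items where value > 8:
  'c': 6 <= 8: removed
  'd': 8 <= 8: removed
  'f': 8 <= 8: removed
  'e': 6 <= 8: removed
Therefore result = {}.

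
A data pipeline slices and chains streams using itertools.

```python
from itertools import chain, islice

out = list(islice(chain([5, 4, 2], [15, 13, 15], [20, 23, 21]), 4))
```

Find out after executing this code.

Step 1: chain([5, 4, 2], [15, 13, 15], [20, 23, 21]) = [5, 4, 2, 15, 13, 15, 20, 23, 21].
Step 2: islice takes first 4 elements: [5, 4, 2, 15].
Therefore out = [5, 4, 2, 15].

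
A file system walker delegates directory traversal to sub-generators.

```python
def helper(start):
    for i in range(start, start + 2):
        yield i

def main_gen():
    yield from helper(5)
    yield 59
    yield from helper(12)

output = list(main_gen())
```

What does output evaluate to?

Step 1: main_gen() delegates to helper(5):
  yield 5
  yield 6
Step 2: yield 59
Step 3: Delegates to helper(12):
  yield 12
  yield 13
Therefore output = [5, 6, 59, 12, 13].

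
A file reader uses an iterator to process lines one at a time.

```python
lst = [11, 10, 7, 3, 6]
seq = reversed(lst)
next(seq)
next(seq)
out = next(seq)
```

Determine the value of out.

Step 1: reversed([11, 10, 7, 3, 6]) gives iterator: [6, 3, 7, 10, 11].
Step 2: First next() = 6, second next() = 3.
Step 3: Third next() = 7.
Therefore out = 7.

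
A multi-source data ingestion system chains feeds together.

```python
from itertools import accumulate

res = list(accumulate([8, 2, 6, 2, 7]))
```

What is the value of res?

Step 1: accumulate computes running sums:
  + 8 = 8
  + 2 = 10
  + 6 = 16
  + 2 = 18
  + 7 = 25
Therefore res = [8, 10, 16, 18, 25].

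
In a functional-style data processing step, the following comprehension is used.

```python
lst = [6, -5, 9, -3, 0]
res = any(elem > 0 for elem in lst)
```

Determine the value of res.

Step 1: Check elem > 0 for each element in [6, -5, 9, -3, 0]:
  6 > 0: True
  -5 > 0: False
  9 > 0: True
  -3 > 0: False
  0 > 0: False
Step 2: any() returns True.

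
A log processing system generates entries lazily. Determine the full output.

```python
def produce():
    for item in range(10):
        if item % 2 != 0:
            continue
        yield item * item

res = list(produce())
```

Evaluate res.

Step 1: Only yield item**2 when item is divisible by 2:
  item=0: 0 % 2 == 0, yield 0**2 = 0
  item=2: 2 % 2 == 0, yield 2**2 = 4
  item=4: 4 % 2 == 0, yield 4**2 = 16
  item=6: 6 % 2 == 0, yield 6**2 = 36
  item=8: 8 % 2 == 0, yield 8**2 = 64
Therefore res = [0, 4, 16, 36, 64].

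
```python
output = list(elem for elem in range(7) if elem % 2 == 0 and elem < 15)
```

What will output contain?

Step 1: Filter range(7) where elem % 2 == 0 and elem < 15:
  elem=0: both conditions met, included
  elem=1: excluded (1 % 2 != 0)
  elem=2: both conditions met, included
  elem=3: excluded (3 % 2 != 0)
  elem=4: both conditions met, included
  elem=5: excluded (5 % 2 != 0)
  elem=6: both conditions met, included
Therefore output = [0, 2, 4, 6].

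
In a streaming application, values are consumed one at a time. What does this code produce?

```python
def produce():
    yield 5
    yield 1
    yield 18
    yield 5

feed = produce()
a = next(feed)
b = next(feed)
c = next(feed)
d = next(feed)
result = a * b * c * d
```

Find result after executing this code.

Step 1: Create generator and consume all values:
  a = next(feed) = 5
  b = next(feed) = 1
  c = next(feed) = 18
  d = next(feed) = 5
Step 2: result = 5 * 1 * 18 * 5 = 450.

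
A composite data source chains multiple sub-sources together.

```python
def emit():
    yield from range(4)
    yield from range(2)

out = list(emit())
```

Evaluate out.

Step 1: Trace yields in order:
  yield 0
  yield 1
  yield 2
  yield 3
  yield 0
  yield 1
Therefore out = [0, 1, 2, 3, 0, 1].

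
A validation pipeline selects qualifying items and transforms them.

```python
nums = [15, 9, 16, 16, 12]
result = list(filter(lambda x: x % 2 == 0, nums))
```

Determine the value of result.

Step 1: Filter elements divisible by 2:
  15 % 2 = 1: removed
  9 % 2 = 1: removed
  16 % 2 = 0: kept
  16 % 2 = 0: kept
  12 % 2 = 0: kept
Therefore result = [16, 16, 12].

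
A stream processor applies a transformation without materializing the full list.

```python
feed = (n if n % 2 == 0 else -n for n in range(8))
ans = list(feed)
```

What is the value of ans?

Step 1: For each n in range(8), yield n if even, else -n:
  n=0: even, yield 0
  n=1: odd, yield -1
  n=2: even, yield 2
  n=3: odd, yield -3
  n=4: even, yield 4
  n=5: odd, yield -5
  n=6: even, yield 6
  n=7: odd, yield -7
Therefore ans = [0, -1, 2, -3, 4, -5, 6, -7].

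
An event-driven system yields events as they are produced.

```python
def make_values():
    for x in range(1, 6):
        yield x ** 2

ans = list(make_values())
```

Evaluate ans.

Step 1: For each x in range(1, 6), yield x**2:
  x=1: yield 1**2 = 1
  x=2: yield 2**2 = 4
  x=3: yield 3**2 = 9
  x=4: yield 4**2 = 16
  x=5: yield 5**2 = 25
Therefore ans = [1, 4, 9, 16, 25].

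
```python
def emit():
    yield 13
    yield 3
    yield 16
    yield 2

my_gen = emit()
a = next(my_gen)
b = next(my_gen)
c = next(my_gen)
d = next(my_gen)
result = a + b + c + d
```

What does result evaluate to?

Step 1: Create generator and consume all values:
  a = next(my_gen) = 13
  b = next(my_gen) = 3
  c = next(my_gen) = 16
  d = next(my_gen) = 2
Step 2: result = 13 + 3 + 16 + 2 = 34.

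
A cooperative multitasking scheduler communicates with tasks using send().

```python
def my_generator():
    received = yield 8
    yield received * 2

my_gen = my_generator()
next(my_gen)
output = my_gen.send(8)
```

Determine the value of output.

Step 1: next(my_gen) advances to first yield, producing 8.
Step 2: send(8) resumes, received = 8.
Step 3: yield received * 2 = 8 * 2 = 16.
Therefore output = 16.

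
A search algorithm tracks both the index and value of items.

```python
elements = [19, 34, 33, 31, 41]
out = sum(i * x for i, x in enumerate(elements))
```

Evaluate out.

Step 1: Compute i * x for each (i, x) in enumerate([19, 34, 33, 31, 41]):
  i=0, x=19: 0*19 = 0
  i=1, x=34: 1*34 = 34
  i=2, x=33: 2*33 = 66
  i=3, x=31: 3*31 = 93
  i=4, x=41: 4*41 = 164
Step 2: sum = 0 + 34 + 66 + 93 + 164 = 357.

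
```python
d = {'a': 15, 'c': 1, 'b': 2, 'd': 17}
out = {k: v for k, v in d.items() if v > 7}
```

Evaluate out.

Step 1: Filter items where value > 7:
  'a': 15 > 7: kept
  'c': 1 <= 7: removed
  'b': 2 <= 7: removed
  'd': 17 > 7: kept
Therefore out = {'a': 15, 'd': 17}.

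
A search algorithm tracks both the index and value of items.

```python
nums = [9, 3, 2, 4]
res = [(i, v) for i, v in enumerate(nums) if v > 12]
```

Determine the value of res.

Step 1: Filter enumerate([9, 3, 2, 4]) keeping v > 12:
  (0, 9): 9 <= 12, excluded
  (1, 3): 3 <= 12, excluded
  (2, 2): 2 <= 12, excluded
  (3, 4): 4 <= 12, excluded
Therefore res = [].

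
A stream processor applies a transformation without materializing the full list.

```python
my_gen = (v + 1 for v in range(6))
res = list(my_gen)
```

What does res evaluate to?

Step 1: For each v in range(6), compute v+1:
  v=0: 0+1 = 1
  v=1: 1+1 = 2
  v=2: 2+1 = 3
  v=3: 3+1 = 4
  v=4: 4+1 = 5
  v=5: 5+1 = 6
Therefore res = [1, 2, 3, 4, 5, 6].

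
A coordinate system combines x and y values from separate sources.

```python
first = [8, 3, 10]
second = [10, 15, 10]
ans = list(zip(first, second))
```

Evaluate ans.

Step 1: zip pairs elements at same index:
  Index 0: (8, 10)
  Index 1: (3, 15)
  Index 2: (10, 10)
Therefore ans = [(8, 10), (3, 15), (10, 10)].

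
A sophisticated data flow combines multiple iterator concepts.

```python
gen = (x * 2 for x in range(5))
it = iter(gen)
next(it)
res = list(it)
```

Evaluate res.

Step 1: Generator produces [0, 2, 4, 6, 8].
Step 2: next(it) consumes first element (0).
Step 3: list(it) collects remaining: [2, 4, 6, 8].
Therefore res = [2, 4, 6, 8].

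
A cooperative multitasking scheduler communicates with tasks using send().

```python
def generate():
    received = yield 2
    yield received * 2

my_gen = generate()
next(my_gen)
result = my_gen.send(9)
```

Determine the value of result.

Step 1: next(my_gen) advances to first yield, producing 2.
Step 2: send(9) resumes, received = 9.
Step 3: yield received * 2 = 9 * 2 = 18.
Therefore result = 18.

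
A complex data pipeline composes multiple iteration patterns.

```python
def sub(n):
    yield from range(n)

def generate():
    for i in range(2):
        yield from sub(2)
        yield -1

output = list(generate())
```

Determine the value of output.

Step 1: For each i in range(2):
  i=0: yield from sub(2) -> [0, 1], then yield -1
  i=1: yield from sub(2) -> [0, 1], then yield -1
Therefore output = [0, 1, -1, 0, 1, -1].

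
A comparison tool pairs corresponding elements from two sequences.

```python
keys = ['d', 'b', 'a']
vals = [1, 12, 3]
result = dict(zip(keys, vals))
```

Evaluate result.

Step 1: zip pairs keys with values:
  'd' -> 1
  'b' -> 12
  'a' -> 3
Therefore result = {'d': 1, 'b': 12, 'a': 3}.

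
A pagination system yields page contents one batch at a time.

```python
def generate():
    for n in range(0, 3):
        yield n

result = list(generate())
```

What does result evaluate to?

Step 1: The generator yields each value from range(0, 3).
Step 2: list() consumes all yields: [0, 1, 2].
Therefore result = [0, 1, 2].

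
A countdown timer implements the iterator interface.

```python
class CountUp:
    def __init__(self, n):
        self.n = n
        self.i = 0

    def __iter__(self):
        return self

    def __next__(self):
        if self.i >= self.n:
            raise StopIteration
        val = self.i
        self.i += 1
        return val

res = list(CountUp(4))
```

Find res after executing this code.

Step 1: CountUp(4) creates an iterator counting 0 to 3.
Step 2: list() consumes all values: [0, 1, 2, 3].
Therefore res = [0, 1, 2, 3].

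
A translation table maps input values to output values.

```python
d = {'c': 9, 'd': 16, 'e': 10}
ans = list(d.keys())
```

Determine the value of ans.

Step 1: d.keys() returns the dictionary keys in insertion order.
Therefore ans = ['c', 'd', 'e'].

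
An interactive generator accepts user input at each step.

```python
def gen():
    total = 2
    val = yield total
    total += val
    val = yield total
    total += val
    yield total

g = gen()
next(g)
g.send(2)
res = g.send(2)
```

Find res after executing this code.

Step 1: next() -> yield total=2.
Step 2: send(2) -> val=2, total = 2+2 = 4, yield 4.
Step 3: send(2) -> val=2, total = 4+2 = 6, yield 6.
Therefore res = 6.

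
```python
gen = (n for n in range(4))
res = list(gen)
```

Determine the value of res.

Step 1: Generator expression iterates range(4): [0, 1, 2, 3].
Step 2: list() collects all values.
Therefore res = [0, 1, 2, 3].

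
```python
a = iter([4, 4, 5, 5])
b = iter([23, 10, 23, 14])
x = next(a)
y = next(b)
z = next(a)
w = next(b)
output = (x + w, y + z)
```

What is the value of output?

Step 1: a iterates [4, 4, 5, 5], b iterates [23, 10, 23, 14].
Step 2: x = next(a) = 4, y = next(b) = 23.
Step 3: z = next(a) = 4, w = next(b) = 10.
Step 4: output = (4 + 10, 23 + 4) = (14, 27).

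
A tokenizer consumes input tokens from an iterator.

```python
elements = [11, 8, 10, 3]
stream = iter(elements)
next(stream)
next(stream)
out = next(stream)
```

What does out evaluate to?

Step 1: Create iterator over [11, 8, 10, 3].
Step 2: next() consumes 11.
Step 3: next() consumes 8.
Step 4: next() returns 10.
Therefore out = 10.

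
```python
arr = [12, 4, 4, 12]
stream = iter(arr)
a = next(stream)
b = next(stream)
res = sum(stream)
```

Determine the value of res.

Step 1: Create iterator over [12, 4, 4, 12].
Step 2: a = next() = 12, b = next() = 4.
Step 3: sum() of remaining [4, 12] = 16.
Therefore res = 16.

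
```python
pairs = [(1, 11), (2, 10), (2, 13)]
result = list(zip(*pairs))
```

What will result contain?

Step 1: zip(*pairs) transposes: unzips [(1, 11), (2, 10), (2, 13)] into separate sequences.
Step 2: First elements: (1, 2, 2), second elements: (11, 10, 13).
Therefore result = [(1, 2, 2), (11, 10, 13)].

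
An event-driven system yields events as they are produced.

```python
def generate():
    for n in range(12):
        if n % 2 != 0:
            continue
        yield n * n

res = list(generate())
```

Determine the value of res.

Step 1: Only yield n**2 when n is divisible by 2:
  n=0: 0 % 2 == 0, yield 0**2 = 0
  n=2: 2 % 2 == 0, yield 2**2 = 4
  n=4: 4 % 2 == 0, yield 4**2 = 16
  n=6: 6 % 2 == 0, yield 6**2 = 36
  n=8: 8 % 2 == 0, yield 8**2 = 64
  n=10: 10 % 2 == 0, yield 10**2 = 100
Therefore res = [0, 4, 16, 36, 64, 100].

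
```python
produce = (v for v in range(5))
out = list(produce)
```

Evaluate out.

Step 1: Generator expression iterates range(5): [0, 1, 2, 3, 4].
Step 2: list() collects all values.
Therefore out = [0, 1, 2, 3, 4].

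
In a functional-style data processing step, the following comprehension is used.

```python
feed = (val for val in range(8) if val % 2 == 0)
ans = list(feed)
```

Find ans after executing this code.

Step 1: Filter range(8) keeping only even values:
  val=0: even, included
  val=1: odd, excluded
  val=2: even, included
  val=3: odd, excluded
  val=4: even, included
  val=5: odd, excluded
  val=6: even, included
  val=7: odd, excluded
Therefore ans = [0, 2, 4, 6].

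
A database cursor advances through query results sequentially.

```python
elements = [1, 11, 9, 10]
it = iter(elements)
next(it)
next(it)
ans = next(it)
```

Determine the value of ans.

Step 1: Create iterator over [1, 11, 9, 10].
Step 2: next() consumes 1.
Step 3: next() consumes 11.
Step 4: next() returns 9.
Therefore ans = 9.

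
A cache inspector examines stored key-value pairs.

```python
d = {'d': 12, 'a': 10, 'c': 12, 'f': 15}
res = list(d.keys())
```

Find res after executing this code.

Step 1: d.keys() returns the dictionary keys in insertion order.
Therefore res = ['d', 'a', 'c', 'f'].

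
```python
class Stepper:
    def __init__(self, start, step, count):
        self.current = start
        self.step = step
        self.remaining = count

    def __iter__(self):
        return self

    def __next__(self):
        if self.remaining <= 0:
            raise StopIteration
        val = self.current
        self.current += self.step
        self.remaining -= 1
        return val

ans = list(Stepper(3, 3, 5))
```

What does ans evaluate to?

Step 1: Stepper starts at 3, increments by 3, for 5 steps:
  Yield 3, then current += 3
  Yield 6, then current += 3
  Yield 9, then current += 3
  Yield 12, then current += 3
  Yield 15, then current += 3
Therefore ans = [3, 6, 9, 12, 15].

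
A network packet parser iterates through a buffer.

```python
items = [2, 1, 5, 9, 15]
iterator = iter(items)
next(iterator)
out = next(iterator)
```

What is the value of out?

Step 1: Create iterator over [2, 1, 5, 9, 15].
Step 2: next() consumes 2.
Step 3: next() returns 1.
Therefore out = 1.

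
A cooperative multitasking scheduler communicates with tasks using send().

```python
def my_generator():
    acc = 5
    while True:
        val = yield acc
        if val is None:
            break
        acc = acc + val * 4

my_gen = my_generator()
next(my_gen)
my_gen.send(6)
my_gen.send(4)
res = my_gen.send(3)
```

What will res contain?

Step 1: next() -> yield acc=5.
Step 2: send(6) -> val=6, acc = 5 + 6*4 = 29, yield 29.
Step 3: send(4) -> val=4, acc = 29 + 4*4 = 45, yield 45.
Step 4: send(3) -> val=3, acc = 45 + 3*4 = 57, yield 57.
Therefore res = 57.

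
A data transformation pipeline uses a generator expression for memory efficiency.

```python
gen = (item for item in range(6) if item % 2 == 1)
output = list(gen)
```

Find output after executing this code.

Step 1: Filter range(6) keeping only odd values:
  item=0: even, excluded
  item=1: odd, included
  item=2: even, excluded
  item=3: odd, included
  item=4: even, excluded
  item=5: odd, included
Therefore output = [1, 3, 5].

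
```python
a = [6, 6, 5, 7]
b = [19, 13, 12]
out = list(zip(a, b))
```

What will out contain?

Step 1: zip stops at shortest (len(a)=4, len(b)=3):
  Index 0: (6, 19)
  Index 1: (6, 13)
  Index 2: (5, 12)
Step 2: Last element of a (7) has no pair, dropped.
Therefore out = [(6, 19), (6, 13), (5, 12)].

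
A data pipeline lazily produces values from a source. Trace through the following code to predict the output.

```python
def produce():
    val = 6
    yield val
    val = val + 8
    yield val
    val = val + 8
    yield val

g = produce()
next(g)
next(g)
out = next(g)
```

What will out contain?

Step 1: Trace through generator execution:
  Yield 1: val starts at 6, yield 6
  Yield 2: val = 6 + 8 = 14, yield 14
  Yield 3: val = 14 + 8 = 22, yield 22
Step 2: First next() gets 6, second next() gets the second value, third next() yields 22.
Therefore out = 22.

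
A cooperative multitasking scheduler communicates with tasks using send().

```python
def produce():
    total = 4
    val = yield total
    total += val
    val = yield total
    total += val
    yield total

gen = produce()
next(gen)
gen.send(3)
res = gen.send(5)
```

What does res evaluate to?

Step 1: next() -> yield total=4.
Step 2: send(3) -> val=3, total = 4+3 = 7, yield 7.
Step 3: send(5) -> val=5, total = 7+5 = 12, yield 12.
Therefore res = 12.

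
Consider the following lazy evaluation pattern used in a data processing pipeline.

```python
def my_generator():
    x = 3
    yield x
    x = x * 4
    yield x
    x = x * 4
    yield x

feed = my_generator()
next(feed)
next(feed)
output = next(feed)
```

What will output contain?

Step 1: Trace through generator execution:
  Yield 1: x starts at 3, yield 3
  Yield 2: x = 3 * 4 = 12, yield 12
  Yield 3: x = 12 * 4 = 48, yield 48
Step 2: First next() gets 3, second next() gets the second value, third next() yields 48.
Therefore output = 48.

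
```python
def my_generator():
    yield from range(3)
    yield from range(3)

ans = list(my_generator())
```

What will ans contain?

Step 1: Trace yields in order:
  yield 0
  yield 1
  yield 2
  yield 0
  yield 1
  yield 2
Therefore ans = [0, 1, 2, 0, 1, 2].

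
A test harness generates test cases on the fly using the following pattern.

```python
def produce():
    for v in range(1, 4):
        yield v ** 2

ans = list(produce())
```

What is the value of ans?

Step 1: For each v in range(1, 4), yield v**2:
  v=1: yield 1**2 = 1
  v=2: yield 2**2 = 4
  v=3: yield 3**2 = 9
Therefore ans = [1, 4, 9].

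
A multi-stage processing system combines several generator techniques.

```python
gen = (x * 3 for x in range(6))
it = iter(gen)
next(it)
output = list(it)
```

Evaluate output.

Step 1: Generator produces [0, 3, 6, 9, 12, 15].
Step 2: next(it) consumes first element (0).
Step 3: list(it) collects remaining: [3, 6, 9, 12, 15].
Therefore output = [3, 6, 9, 12, 15].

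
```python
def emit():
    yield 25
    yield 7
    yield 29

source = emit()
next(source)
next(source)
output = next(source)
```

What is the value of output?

Step 1: emit() creates a generator.
Step 2: next(source) yields 25 (consumed and discarded).
Step 3: next(source) yields 7 (consumed and discarded).
Step 4: next(source) yields 29, assigned to output.
Therefore output = 29.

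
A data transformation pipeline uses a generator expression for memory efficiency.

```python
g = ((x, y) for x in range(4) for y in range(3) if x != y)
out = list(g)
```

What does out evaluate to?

Step 1: Nested generator over range(4) x range(3) where x != y:
  (0, 0): excluded (x == y)
  (0, 1): included
  (0, 2): included
  (1, 0): included
  (1, 1): excluded (x == y)
  (1, 2): included
  (2, 0): included
  (2, 1): included
  (2, 2): excluded (x == y)
  (3, 0): included
  (3, 1): included
  (3, 2): included
Therefore out = [(0, 1), (0, 2), (1, 0), (1, 2), (2, 0), (2, 1), (3, 0), (3, 1), (3, 2)].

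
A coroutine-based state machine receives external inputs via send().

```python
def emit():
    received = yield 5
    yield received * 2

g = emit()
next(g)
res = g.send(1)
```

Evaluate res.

Step 1: next(g) advances to first yield, producing 5.
Step 2: send(1) resumes, received = 1.
Step 3: yield received * 2 = 1 * 2 = 2.
Therefore res = 2.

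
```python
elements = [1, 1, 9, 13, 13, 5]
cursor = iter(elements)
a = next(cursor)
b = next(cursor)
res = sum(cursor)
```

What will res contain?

Step 1: Create iterator over [1, 1, 9, 13, 13, 5].
Step 2: a = next() = 1, b = next() = 1.
Step 3: sum() of remaining [9, 13, 13, 5] = 40.
Therefore res = 40.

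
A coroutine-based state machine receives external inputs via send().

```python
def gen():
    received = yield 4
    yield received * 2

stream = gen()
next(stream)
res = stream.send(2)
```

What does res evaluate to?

Step 1: next(stream) advances to first yield, producing 4.
Step 2: send(2) resumes, received = 2.
Step 3: yield received * 2 = 2 * 2 = 4.
Therefore res = 4.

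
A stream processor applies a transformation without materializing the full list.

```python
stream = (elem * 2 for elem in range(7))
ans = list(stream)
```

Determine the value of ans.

Step 1: For each elem in range(7), compute elem*2:
  elem=0: 0*2 = 0
  elem=1: 1*2 = 2
  elem=2: 2*2 = 4
  elem=3: 3*2 = 6
  elem=4: 4*2 = 8
  elem=5: 5*2 = 10
  elem=6: 6*2 = 12
Therefore ans = [0, 2, 4, 6, 8, 10, 12].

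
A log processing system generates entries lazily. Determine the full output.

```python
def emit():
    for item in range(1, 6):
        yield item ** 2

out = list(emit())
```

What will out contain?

Step 1: For each item in range(1, 6), yield item**2:
  item=1: yield 1**2 = 1
  item=2: yield 2**2 = 4
  item=3: yield 3**2 = 9
  item=4: yield 4**2 = 16
  item=5: yield 5**2 = 25
Therefore out = [1, 4, 9, 16, 25].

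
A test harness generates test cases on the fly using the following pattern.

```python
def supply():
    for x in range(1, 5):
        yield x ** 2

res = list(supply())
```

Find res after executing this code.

Step 1: For each x in range(1, 5), yield x**2:
  x=1: yield 1**2 = 1
  x=2: yield 2**2 = 4
  x=3: yield 3**2 = 9
  x=4: yield 4**2 = 16
Therefore res = [1, 4, 9, 16].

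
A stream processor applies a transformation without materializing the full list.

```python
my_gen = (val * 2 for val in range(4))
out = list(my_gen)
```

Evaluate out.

Step 1: For each val in range(4), compute val*2:
  val=0: 0*2 = 0
  val=1: 1*2 = 2
  val=2: 2*2 = 4
  val=3: 3*2 = 6
Therefore out = [0, 2, 4, 6].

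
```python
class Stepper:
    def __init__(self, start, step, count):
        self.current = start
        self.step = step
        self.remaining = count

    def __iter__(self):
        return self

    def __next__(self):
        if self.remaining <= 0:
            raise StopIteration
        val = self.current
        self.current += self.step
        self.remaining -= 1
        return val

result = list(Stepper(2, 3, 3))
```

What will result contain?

Step 1: Stepper starts at 2, increments by 3, for 3 steps:
  Yield 2, then current += 3
  Yield 5, then current += 3
  Yield 8, then current += 3
Therefore result = [2, 5, 8].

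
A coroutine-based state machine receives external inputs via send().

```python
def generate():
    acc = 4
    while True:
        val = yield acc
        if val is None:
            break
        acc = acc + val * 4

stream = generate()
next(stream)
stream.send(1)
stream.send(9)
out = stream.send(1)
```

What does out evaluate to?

Step 1: next() -> yield acc=4.
Step 2: send(1) -> val=1, acc = 4 + 1*4 = 8, yield 8.
Step 3: send(9) -> val=9, acc = 8 + 9*4 = 44, yield 44.
Step 4: send(1) -> val=1, acc = 44 + 1*4 = 48, yield 48.
Therefore out = 48.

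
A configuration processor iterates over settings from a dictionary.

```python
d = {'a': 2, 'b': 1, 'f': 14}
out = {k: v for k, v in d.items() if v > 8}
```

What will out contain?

Step 1: Filter items where value > 8:
  'a': 2 <= 8: removed
  'b': 1 <= 8: removed
  'f': 14 > 8: kept
Therefore out = {'f': 14}.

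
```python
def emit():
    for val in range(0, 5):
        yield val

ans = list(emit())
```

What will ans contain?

Step 1: The generator yields each value from range(0, 5).
Step 2: list() consumes all yields: [0, 1, 2, 3, 4].
Therefore ans = [0, 1, 2, 3, 4].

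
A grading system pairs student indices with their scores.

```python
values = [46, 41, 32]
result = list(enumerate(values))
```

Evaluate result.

Step 1: enumerate pairs each element with its index:
  (0, 46)
  (1, 41)
  (2, 32)
Therefore result = [(0, 46), (1, 41), (2, 32)].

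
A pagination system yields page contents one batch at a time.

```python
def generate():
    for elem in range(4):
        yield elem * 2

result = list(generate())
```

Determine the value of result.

Step 1: For each elem in range(4), yield elem * 2:
  elem=0: yield 0 * 2 = 0
  elem=1: yield 1 * 2 = 2
  elem=2: yield 2 * 2 = 4
  elem=3: yield 3 * 2 = 6
Therefore result = [0, 2, 4, 6].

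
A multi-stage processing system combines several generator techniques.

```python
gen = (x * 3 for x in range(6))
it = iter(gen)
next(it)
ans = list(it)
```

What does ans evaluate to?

Step 1: Generator produces [0, 3, 6, 9, 12, 15].
Step 2: next(it) consumes first element (0).
Step 3: list(it) collects remaining: [3, 6, 9, 12, 15].
Therefore ans = [3, 6, 9, 12, 15].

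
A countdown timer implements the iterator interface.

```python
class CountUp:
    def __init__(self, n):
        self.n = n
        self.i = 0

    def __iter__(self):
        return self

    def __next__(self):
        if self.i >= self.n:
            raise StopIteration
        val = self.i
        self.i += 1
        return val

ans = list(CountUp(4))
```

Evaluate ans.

Step 1: CountUp(4) creates an iterator counting 0 to 3.
Step 2: list() consumes all values: [0, 1, 2, 3].
Therefore ans = [0, 1, 2, 3].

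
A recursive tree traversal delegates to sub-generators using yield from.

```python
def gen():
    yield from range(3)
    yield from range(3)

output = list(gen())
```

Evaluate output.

Step 1: Trace yields in order:
  yield 0
  yield 1
  yield 2
  yield 0
  yield 1
  yield 2
Therefore output = [0, 1, 2, 0, 1, 2].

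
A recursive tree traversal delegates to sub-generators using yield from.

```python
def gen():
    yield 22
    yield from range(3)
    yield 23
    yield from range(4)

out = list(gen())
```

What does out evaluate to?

Step 1: Trace yields in order:
  yield 22
  yield 0
  yield 1
  yield 2
  yield 23
  yield 0
  yield 1
  yield 2
  yield 3
Therefore out = [22, 0, 1, 2, 23, 0, 1, 2, 3].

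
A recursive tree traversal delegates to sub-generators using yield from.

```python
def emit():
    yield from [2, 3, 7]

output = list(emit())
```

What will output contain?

Step 1: yield from delegates to the iterable, yielding each element.
Step 2: Collected values: [2, 3, 7].
Therefore output = [2, 3, 7].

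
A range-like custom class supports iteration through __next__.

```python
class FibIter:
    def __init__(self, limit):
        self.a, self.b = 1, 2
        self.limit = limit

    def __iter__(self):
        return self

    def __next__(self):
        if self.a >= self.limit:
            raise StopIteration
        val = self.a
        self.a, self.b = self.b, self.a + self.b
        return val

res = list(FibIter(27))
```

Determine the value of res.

Step 1: Fibonacci-like sequence (a=1, b=2) until >= 27:
  Yield 1, then a,b = 2,3
  Yield 2, then a,b = 3,5
  Yield 3, then a,b = 5,8
  Yield 5, then a,b = 8,13
  Yield 8, then a,b = 13,21
  Yield 13, then a,b = 21,34
  Yield 21, then a,b = 34,55
Step 2: 34 >= 27, stop.
Therefore res = [1, 2, 3, 5, 8, 13, 21].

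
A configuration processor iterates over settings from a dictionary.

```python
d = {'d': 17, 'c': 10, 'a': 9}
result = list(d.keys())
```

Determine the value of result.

Step 1: d.keys() returns the dictionary keys in insertion order.
Therefore result = ['d', 'c', 'a'].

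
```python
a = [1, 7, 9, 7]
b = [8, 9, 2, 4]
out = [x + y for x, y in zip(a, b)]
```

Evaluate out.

Step 1: Add corresponding elements:
  1 + 8 = 9
  7 + 9 = 16
  9 + 2 = 11
  7 + 4 = 11
Therefore out = [9, 16, 11, 11].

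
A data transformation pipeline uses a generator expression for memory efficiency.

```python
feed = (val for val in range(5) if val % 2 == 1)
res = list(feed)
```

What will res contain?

Step 1: Filter range(5) keeping only odd values:
  val=0: even, excluded
  val=1: odd, included
  val=2: even, excluded
  val=3: odd, included
  val=4: even, excluded
Therefore res = [1, 3].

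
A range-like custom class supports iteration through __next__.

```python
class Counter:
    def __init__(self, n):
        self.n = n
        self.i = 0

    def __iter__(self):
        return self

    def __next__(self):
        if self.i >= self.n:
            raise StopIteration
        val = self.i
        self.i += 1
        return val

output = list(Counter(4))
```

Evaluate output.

Step 1: Counter(4) creates an iterator counting 0 to 3.
Step 2: list() consumes all values: [0, 1, 2, 3].
Therefore output = [0, 1, 2, 3].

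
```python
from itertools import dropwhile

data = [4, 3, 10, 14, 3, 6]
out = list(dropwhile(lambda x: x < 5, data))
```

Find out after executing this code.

Step 1: dropwhile drops elements while < 5:
  4 < 5: dropped
  3 < 5: dropped
  10: kept (dropping stopped)
Step 2: Remaining elements kept regardless of condition.
Therefore out = [10, 14, 3, 6].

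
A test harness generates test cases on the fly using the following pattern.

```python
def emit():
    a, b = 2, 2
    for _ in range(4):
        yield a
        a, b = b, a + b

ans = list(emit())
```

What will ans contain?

Step 1: Fibonacci-like sequence starting with a=2, b=2:
  Iteration 1: yield a=2, then a,b = 2,4
  Iteration 2: yield a=2, then a,b = 4,6
  Iteration 3: yield a=4, then a,b = 6,10
  Iteration 4: yield a=6, then a,b = 10,16
Therefore ans = [2, 2, 4, 6].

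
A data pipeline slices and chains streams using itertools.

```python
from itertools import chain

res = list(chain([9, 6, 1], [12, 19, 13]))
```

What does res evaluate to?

Step 1: chain() concatenates iterables: [9, 6, 1] + [12, 19, 13].
Therefore res = [9, 6, 1, 12, 19, 13].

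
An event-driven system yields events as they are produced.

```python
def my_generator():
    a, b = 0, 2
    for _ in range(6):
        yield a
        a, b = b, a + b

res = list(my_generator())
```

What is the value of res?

Step 1: Fibonacci-like sequence starting with a=0, b=2:
  Iteration 1: yield a=0, then a,b = 2,2
  Iteration 2: yield a=2, then a,b = 2,4
  Iteration 3: yield a=2, then a,b = 4,6
  Iteration 4: yield a=4, then a,b = 6,10
  Iteration 5: yield a=6, then a,b = 10,16
  Iteration 6: yield a=10, then a,b = 16,26
Therefore res = [0, 2, 2, 4, 6, 10].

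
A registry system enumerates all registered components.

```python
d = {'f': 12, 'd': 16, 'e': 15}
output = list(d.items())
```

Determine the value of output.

Step 1: d.items() returns (key, value) pairs in insertion order.
Therefore output = [('f', 12), ('d', 16), ('e', 15)].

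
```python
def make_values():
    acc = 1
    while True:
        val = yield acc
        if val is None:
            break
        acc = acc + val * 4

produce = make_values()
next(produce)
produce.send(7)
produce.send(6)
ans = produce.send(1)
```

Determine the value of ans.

Step 1: next() -> yield acc=1.
Step 2: send(7) -> val=7, acc = 1 + 7*4 = 29, yield 29.
Step 3: send(6) -> val=6, acc = 29 + 6*4 = 53, yield 53.
Step 4: send(1) -> val=1, acc = 53 + 1*4 = 57, yield 57.
Therefore ans = 57.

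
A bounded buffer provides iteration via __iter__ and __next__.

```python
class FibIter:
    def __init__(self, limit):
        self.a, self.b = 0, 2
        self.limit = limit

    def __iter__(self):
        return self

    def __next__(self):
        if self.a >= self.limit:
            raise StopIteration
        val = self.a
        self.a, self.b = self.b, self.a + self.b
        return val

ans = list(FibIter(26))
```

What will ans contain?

Step 1: Fibonacci-like sequence (a=0, b=2) until >= 26:
  Yield 0, then a,b = 2,2
  Yield 2, then a,b = 2,4
  Yield 2, then a,b = 4,6
  Yield 4, then a,b = 6,10
  Yield 6, then a,b = 10,16
  Yield 10, then a,b = 16,26
  Yield 16, then a,b = 26,42
Step 2: 26 >= 26, stop.
Therefore ans = [0, 2, 2, 4, 6, 10, 16].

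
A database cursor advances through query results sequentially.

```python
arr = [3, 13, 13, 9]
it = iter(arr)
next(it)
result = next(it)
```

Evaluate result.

Step 1: Create iterator over [3, 13, 13, 9].
Step 2: next() consumes 3.
Step 3: next() returns 13.
Therefore result = 13.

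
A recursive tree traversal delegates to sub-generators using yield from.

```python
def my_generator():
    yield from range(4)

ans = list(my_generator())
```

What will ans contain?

Step 1: yield from delegates to the iterable, yielding each element.
Step 2: Collected values: [0, 1, 2, 3].
Therefore ans = [0, 1, 2, 3].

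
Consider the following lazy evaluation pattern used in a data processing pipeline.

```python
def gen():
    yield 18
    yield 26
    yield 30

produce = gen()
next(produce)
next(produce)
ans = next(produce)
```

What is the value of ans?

Step 1: gen() creates a generator.
Step 2: next(produce) yields 18 (consumed and discarded).
Step 3: next(produce) yields 26 (consumed and discarded).
Step 4: next(produce) yields 30, assigned to ans.
Therefore ans = 30.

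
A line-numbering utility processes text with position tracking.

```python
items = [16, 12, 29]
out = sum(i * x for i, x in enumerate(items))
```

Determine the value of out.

Step 1: Compute i * x for each (i, x) in enumerate([16, 12, 29]):
  i=0, x=16: 0*16 = 0
  i=1, x=12: 1*12 = 12
  i=2, x=29: 2*29 = 58
Step 2: sum = 0 + 12 + 58 = 70.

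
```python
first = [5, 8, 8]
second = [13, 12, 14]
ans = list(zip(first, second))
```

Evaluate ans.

Step 1: zip pairs elements at same index:
  Index 0: (5, 13)
  Index 1: (8, 12)
  Index 2: (8, 14)
Therefore ans = [(5, 13), (8, 12), (8, 14)].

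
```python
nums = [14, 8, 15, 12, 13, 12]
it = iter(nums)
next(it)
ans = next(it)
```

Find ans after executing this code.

Step 1: Create iterator over [14, 8, 15, 12, 13, 12].
Step 2: next() consumes 14.
Step 3: next() returns 8.
Therefore ans = 8.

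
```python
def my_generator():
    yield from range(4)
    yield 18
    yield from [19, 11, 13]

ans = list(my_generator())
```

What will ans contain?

Step 1: Trace yields in order:
  yield 0
  yield 1
  yield 2
  yield 3
  yield 18
  yield 19
  yield 11
  yield 13
Therefore ans = [0, 1, 2, 3, 18, 19, 11, 13].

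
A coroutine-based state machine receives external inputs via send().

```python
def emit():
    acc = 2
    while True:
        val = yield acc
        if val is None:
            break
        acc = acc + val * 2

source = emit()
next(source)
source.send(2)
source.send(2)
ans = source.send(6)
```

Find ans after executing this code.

Step 1: next() -> yield acc=2.
Step 2: send(2) -> val=2, acc = 2 + 2*2 = 6, yield 6.
Step 3: send(2) -> val=2, acc = 6 + 2*2 = 10, yield 10.
Step 4: send(6) -> val=6, acc = 10 + 6*2 = 22, yield 22.
Therefore ans = 22.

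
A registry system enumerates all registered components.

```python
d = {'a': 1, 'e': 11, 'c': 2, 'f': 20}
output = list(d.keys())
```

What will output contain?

Step 1: d.keys() returns the dictionary keys in insertion order.
Therefore output = ['a', 'e', 'c', 'f'].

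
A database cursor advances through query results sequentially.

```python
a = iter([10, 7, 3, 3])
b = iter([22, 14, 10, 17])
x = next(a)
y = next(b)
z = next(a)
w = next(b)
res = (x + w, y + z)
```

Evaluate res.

Step 1: a iterates [10, 7, 3, 3], b iterates [22, 14, 10, 17].
Step 2: x = next(a) = 10, y = next(b) = 22.
Step 3: z = next(a) = 7, w = next(b) = 14.
Step 4: res = (10 + 14, 22 + 7) = (24, 29).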